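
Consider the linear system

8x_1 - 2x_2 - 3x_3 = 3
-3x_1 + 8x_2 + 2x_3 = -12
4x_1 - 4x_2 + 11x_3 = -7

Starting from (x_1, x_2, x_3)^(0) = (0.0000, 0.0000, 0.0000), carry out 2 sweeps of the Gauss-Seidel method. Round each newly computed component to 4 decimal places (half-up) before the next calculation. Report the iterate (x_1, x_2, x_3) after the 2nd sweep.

Iteration 1:
  x_1 = (3 - (-2)·0.0000 - (-3)·0.0000) / (8) = 0.3750
  x_2 = (-12 - (-3)·0.3750 - (2)·0.0000) / (8) = -1.3594
  x_3 = (-7 - (4)·0.3750 - (-4)·-1.3594) / (11) = -1.2671
Iteration 2:
  x_1 = (3 - (-2)·-1.3594 - (-3)·-1.2671) / (8) = -0.4400
  x_2 = (-12 - (-3)·-0.4400 - (2)·-1.2671) / (8) = -1.3482
  x_3 = (-7 - (4)·-0.4400 - (-4)·-1.3482) / (11) = -0.9666

(-0.4400, -1.3482, -0.9666)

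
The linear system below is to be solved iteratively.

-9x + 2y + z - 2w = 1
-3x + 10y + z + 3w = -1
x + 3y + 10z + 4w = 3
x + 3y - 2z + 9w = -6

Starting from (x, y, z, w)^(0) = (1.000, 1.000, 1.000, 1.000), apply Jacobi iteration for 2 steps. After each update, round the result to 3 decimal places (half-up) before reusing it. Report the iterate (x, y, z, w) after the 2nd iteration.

(-0.014, 0.217, 0.716, -0.711)

Iteration 1:
  x = (1 - (2)·1.000 - (1)·1.000 - (-2)·1.000) / (-9) = 0.000
  y = (-1 - (-3)·1.000 - (1)·1.000 - (3)·1.000) / (10) = -0.200
  z = (3 - (1)·1.000 - (3)·1.000 - (4)·1.000) / (10) = -0.500
  w = (-6 - (1)·1.000 - (3)·1.000 - (-2)·1.000) / (9) = -0.889
Iteration 2:
  x = (1 - (2)·-0.200 - (1)·-0.500 - (-2)·-0.889) / (-9) = -0.014
  y = (-1 - (-3)·0.000 - (1)·-0.500 - (3)·-0.889) / (10) = 0.217
  z = (3 - (1)·0.000 - (3)·-0.200 - (4)·-0.889) / (10) = 0.716
  w = (-6 - (1)·0.000 - (3)·-0.200 - (-2)·-0.500) / (9) = -0.711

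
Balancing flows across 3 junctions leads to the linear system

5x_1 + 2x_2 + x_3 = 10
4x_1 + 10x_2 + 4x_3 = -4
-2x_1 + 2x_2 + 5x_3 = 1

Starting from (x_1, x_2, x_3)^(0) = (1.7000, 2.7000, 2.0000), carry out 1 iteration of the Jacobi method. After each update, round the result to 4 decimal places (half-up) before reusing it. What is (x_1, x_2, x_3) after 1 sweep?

(0.5200, -1.8800, -0.2000)

Iteration 1:
  x_1 = (10 - (2)·2.7000 - (1)·2.0000) / (5) = 0.5200
  x_2 = (-4 - (4)·1.7000 - (4)·2.0000) / (10) = -1.8800
  x_3 = (1 - (-2)·1.7000 - (2)·2.7000) / (5) = -0.2000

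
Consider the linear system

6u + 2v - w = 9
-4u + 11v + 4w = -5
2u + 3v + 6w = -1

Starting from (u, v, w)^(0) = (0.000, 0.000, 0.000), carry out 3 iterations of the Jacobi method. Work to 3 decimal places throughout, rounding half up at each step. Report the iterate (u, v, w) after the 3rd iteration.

Iteration 1:
  u = (9 - (2)·0.000 - (-1)·0.000) / (6) = 1.500
  v = (-5 - (-4)·0.000 - (4)·0.000) / (11) = -0.455
  w = (-1 - (2)·0.000 - (3)·0.000) / (6) = -0.167
Iteration 2:
  u = (9 - (2)·-0.455 - (-1)·-0.167) / (6) = 1.624
  v = (-5 - (-4)·1.500 - (4)·-0.167) / (11) = 0.152
  w = (-1 - (2)·1.500 - (3)·-0.455) / (6) = -0.439
Iteration 3:
  u = (9 - (2)·0.152 - (-1)·-0.439) / (6) = 1.376
  v = (-5 - (-4)·1.624 - (4)·-0.439) / (11) = 0.296
  w = (-1 - (2)·1.624 - (3)·0.152) / (6) = -0.784

(1.376, 0.296, -0.784)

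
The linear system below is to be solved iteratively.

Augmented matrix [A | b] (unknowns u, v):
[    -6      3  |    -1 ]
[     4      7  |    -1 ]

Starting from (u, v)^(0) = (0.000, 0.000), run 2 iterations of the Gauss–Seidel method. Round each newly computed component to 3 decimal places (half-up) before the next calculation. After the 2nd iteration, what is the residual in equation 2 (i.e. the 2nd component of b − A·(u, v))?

-0.002

Iteration 1:
  u = (-1 - (3)·0.000) / (-6) = 0.167
  v = (-1 - (4)·0.167) / (7) = -0.238
Iteration 2:
  u = (-1 - (3)·-0.238) / (-6) = 0.048
  v = (-1 - (4)·0.048) / (7) = -0.170
Residual b − A·x = (-0.202, -0.002)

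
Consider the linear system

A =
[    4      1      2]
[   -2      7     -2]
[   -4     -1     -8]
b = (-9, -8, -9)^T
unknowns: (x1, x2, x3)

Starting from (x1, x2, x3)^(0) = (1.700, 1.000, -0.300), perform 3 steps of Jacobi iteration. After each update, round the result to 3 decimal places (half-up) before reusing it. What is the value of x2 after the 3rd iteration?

Iteration 1:
  x1 = (-9 - (1)·1.000 - (2)·-0.300) / (4) = -2.350
  x2 = (-8 - (-2)·1.700 - (-2)·-0.300) / (7) = -0.743
  x3 = (-9 - (-4)·1.700 - (-1)·1.000) / (-8) = 0.150
Iteration 2:
  x1 = (-9 - (1)·-0.743 - (2)·0.150) / (4) = -2.139
  x2 = (-8 - (-2)·-2.350 - (-2)·0.150) / (7) = -1.771
  x3 = (-9 - (-4)·-2.350 - (-1)·-0.743) / (-8) = 2.393
Iteration 3:
  x1 = (-9 - (1)·-1.771 - (2)·2.393) / (4) = -3.004
  x2 = (-8 - (-2)·-2.139 - (-2)·2.393) / (7) = -1.070
  x3 = (-9 - (-4)·-2.139 - (-1)·-1.771) / (-8) = 2.416

-1.070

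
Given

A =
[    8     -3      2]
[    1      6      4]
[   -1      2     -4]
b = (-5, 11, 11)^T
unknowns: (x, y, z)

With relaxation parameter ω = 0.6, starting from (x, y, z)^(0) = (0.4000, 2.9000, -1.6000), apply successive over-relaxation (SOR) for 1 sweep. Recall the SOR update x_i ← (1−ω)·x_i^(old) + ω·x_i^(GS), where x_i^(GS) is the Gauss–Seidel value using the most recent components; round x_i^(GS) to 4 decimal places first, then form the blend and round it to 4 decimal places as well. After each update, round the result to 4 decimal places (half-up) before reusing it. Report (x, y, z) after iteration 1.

Iteration 1:
  x: GS value = (-5 - (-3)·2.9000 - (2)·-1.6000) / (8) = 0.8625;  x ← (1−ω)·0.4000 + ω·0.8625 = 0.6775
  y: GS value = (11 - (1)·0.6775 - (4)·-1.6000) / (6) = 2.7871;  y ← (1−ω)·2.9000 + ω·2.7871 = 2.8323
  z: GS value = (11 - (-1)·0.6775 - (2)·2.8323) / (-4) = -1.5032;  z ← (1−ω)·-1.6000 + ω·-1.5032 = -1.5419

(0.6775, 2.8323, -1.5419)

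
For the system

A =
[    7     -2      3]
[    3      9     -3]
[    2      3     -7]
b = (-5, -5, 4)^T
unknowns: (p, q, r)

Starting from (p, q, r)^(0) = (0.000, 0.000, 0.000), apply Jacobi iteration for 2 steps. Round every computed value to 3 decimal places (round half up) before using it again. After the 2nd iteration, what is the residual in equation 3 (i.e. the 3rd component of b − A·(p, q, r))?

Iteration 1:
  p = (-5 - (-2)·0.000 - (3)·0.000) / (7) = -0.714
  q = (-5 - (3)·0.000 - (-3)·0.000) / (9) = -0.556
  r = (4 - (2)·0.000 - (3)·0.000) / (-7) = -0.571
Iteration 2:
  p = (-5 - (-2)·-0.556 - (3)·-0.571) / (7) = -0.628
  q = (-5 - (3)·-0.714 - (-3)·-0.571) / (9) = -0.508
  r = (4 - (2)·-0.714 - (3)·-0.556) / (-7) = -1.014
Residual b − A·x = (1.422, -1.586, -0.318)

-0.318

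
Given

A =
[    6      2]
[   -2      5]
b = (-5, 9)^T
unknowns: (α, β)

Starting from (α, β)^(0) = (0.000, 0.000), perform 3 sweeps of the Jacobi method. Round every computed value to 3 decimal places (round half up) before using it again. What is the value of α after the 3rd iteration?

-1.322

Iteration 1:
  α = (-5 - (2)·0.000) / (6) = -0.833
  β = (9 - (-2)·0.000) / (5) = 1.800
Iteration 2:
  α = (-5 - (2)·1.800) / (6) = -1.433
  β = (9 - (-2)·-0.833) / (5) = 1.467
Iteration 3:
  α = (-5 - (2)·1.467) / (6) = -1.322
  β = (9 - (-2)·-1.433) / (5) = 1.227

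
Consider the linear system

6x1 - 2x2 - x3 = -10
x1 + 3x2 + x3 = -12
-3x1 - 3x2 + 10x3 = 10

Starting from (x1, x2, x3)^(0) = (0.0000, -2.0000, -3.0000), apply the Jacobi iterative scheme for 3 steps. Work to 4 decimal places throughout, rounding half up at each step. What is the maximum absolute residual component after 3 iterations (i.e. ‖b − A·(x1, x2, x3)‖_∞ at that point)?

0.6243

Iteration 1:
  x1 = (-10 - (-2)·-2.0000 - (-1)·-3.0000) / (6) = -2.8333
  x2 = (-12 - (1)·0.0000 - (1)·-3.0000) / (3) = -3.0000
  x3 = (10 - (-3)·0.0000 - (-3)·-2.0000) / (10) = 0.4000
Iteration 2:
  x1 = (-10 - (-2)·-3.0000 - (-1)·0.4000) / (6) = -2.6000
  x2 = (-12 - (1)·-2.8333 - (1)·0.4000) / (3) = -3.1889
  x3 = (10 - (-3)·-2.8333 - (-3)·-3.0000) / (10) = -0.7500
Iteration 3:
  x1 = (-10 - (-2)·-3.1889 - (-1)·-0.7500) / (6) = -2.8546
  x2 = (-12 - (1)·-2.6000 - (1)·-0.7500) / (3) = -2.8833
  x3 = (10 - (-3)·-2.6000 - (-3)·-3.1889) / (10) = -0.7367
Residual b − A·x = (0.6243, 0.2412, 0.1533); ∞-norm = 0.6243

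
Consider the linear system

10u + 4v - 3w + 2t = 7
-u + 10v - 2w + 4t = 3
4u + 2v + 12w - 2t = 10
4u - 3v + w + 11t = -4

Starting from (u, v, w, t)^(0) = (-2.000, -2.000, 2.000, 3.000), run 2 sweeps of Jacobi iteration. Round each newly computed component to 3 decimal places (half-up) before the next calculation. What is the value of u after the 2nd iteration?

Iteration 1:
  u = (7 - (4)·-2.000 - (-3)·2.000 - (2)·3.000) / (10) = 1.500
  v = (3 - (-1)·-2.000 - (-2)·2.000 - (4)·3.000) / (10) = -0.700
  w = (10 - (4)·-2.000 - (2)·-2.000 - (-2)·3.000) / (12) = 2.333
  t = (-4 - (4)·-2.000 - (-3)·-2.000 - (1)·2.000) / (11) = -0.364
Iteration 2:
  u = (7 - (4)·-0.700 - (-3)·2.333 - (2)·-0.364) / (10) = 1.753
  v = (3 - (-1)·1.500 - (-2)·2.333 - (4)·-0.364) / (10) = 1.062
  w = (10 - (4)·1.500 - (2)·-0.700 - (-2)·-0.364) / (12) = 0.389
  t = (-4 - (4)·1.500 - (-3)·-0.700 - (1)·2.333) / (11) = -1.312

1.753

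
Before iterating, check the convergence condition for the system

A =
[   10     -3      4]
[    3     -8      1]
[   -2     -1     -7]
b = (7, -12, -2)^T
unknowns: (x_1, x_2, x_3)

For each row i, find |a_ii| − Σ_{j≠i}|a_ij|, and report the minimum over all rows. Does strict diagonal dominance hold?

row 1: |10| − (3+4) = 3
row 2: |-8| − (3+1) = 4
row 3: |-7| − (2+1) = 4
minimum over rows = 3 → strictly diagonally dominant (convergence guaranteed)

3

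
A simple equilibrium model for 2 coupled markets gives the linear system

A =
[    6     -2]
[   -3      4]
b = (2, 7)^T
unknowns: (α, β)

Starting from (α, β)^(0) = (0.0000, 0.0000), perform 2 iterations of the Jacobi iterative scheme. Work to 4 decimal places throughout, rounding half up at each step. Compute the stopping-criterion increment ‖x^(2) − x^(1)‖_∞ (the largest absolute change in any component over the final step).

Iteration 1:
  α = (2 - (-2)·0.0000) / (6) = 0.3333
  β = (7 - (-3)·0.0000) / (4) = 1.7500
Iteration 2:
  α = (2 - (-2)·1.7500) / (6) = 0.9167
  β = (7 - (-3)·0.3333) / (4) = 2.0000
Change: (0.5834, 0.2500) → max |·| = 0.5834

0.5834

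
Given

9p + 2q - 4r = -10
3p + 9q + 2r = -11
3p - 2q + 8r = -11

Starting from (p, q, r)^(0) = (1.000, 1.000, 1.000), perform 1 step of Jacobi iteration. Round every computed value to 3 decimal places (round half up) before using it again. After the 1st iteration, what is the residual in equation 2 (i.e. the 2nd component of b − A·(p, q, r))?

Iteration 1:
  p = (-10 - (2)·1.000 - (-4)·1.000) / (9) = -0.889
  q = (-11 - (3)·1.000 - (2)·1.000) / (9) = -1.778
  r = (-11 - (3)·1.000 - (-2)·1.000) / (8) = -1.500
Residual b − A·x = (-4.443, 10.669, 0.111)

10.669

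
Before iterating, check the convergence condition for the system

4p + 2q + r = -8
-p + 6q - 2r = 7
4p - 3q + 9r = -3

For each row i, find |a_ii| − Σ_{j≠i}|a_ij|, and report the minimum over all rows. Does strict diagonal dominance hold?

row 1: |4| − (2+1) = 1
row 2: |6| − (1+2) = 3
row 3: |9| − (4+3) = 2
minimum over rows = 1 → strictly diagonally dominant (convergence guaranteed)

1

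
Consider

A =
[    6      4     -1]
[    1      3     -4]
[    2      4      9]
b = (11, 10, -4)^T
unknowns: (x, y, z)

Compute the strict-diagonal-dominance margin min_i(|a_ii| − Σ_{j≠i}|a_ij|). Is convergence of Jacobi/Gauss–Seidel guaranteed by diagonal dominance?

row 1: |6| − (4+1) = 1
row 2: |3| − (1+4) = -2
row 3: |9| − (2+4) = 3
minimum over rows = -2 → not strictly diagonally dominant

-2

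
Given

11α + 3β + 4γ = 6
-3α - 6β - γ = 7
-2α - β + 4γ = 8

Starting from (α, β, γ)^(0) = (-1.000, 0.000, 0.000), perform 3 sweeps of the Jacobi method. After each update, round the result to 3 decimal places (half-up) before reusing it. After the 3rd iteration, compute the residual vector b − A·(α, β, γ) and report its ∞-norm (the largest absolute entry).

Iteration 1:
  α = (6 - (3)·0.000 - (4)·0.000) / (11) = 0.545
  β = (7 - (-3)·-1.000 - (-1)·0.000) / (-6) = -0.667
  γ = (8 - (-2)·-1.000 - (-1)·0.000) / (4) = 1.500
Iteration 2:
  α = (6 - (3)·-0.667 - (4)·1.500) / (11) = 0.182
  β = (7 - (-3)·0.545 - (-1)·1.500) / (-6) = -1.689
  γ = (8 - (-2)·0.545 - (-1)·-0.667) / (4) = 2.106
Iteration 3:
  α = (6 - (3)·-1.689 - (4)·2.106) / (11) = 0.240
  β = (7 - (-3)·0.182 - (-1)·2.106) / (-6) = -1.609
  γ = (8 - (-2)·0.182 - (-1)·-1.689) / (4) = 1.669
Residual b − A·x = (1.511, -0.265, 0.195); ∞-norm = 1.511

1.511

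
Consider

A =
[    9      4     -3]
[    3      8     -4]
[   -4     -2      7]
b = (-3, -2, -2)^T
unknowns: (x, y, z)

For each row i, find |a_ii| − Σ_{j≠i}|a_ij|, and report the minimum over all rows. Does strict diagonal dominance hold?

row 1: |9| − (4+3) = 2
row 2: |8| − (3+4) = 1
row 3: |7| − (4+2) = 1
minimum over rows = 1 → strictly diagonally dominant (convergence guaranteed)

1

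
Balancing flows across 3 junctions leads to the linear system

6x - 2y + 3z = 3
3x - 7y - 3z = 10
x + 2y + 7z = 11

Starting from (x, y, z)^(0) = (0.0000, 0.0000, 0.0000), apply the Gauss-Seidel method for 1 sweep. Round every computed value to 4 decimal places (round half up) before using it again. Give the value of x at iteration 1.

Iteration 1:
  x = (3 - (-2)·0.0000 - (3)·0.0000) / (6) = 0.5000
  y = (10 - (3)·0.5000 - (-3)·0.0000) / (-7) = -1.2143
  z = (11 - (1)·0.5000 - (2)·-1.2143) / (7) = 1.8469

0.5000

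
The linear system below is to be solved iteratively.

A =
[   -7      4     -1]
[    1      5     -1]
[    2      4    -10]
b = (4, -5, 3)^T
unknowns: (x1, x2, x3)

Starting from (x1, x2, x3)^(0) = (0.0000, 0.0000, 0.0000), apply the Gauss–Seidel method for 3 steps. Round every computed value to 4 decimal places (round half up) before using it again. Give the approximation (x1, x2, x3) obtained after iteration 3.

(-0.9947, -0.9766, -0.8896)

Iteration 1:
  x1 = (4 - (4)·0.0000 - (-1)·0.0000) / (-7) = -0.5714
  x2 = (-5 - (1)·-0.5714 - (-1)·0.0000) / (5) = -0.8857
  x3 = (3 - (2)·-0.5714 - (4)·-0.8857) / (-10) = -0.7686
Iteration 2:
  x1 = (4 - (4)·-0.8857 - (-1)·-0.7686) / (-7) = -0.9677
  x2 = (-5 - (1)·-0.9677 - (-1)·-0.7686) / (5) = -0.9602
  x3 = (3 - (2)·-0.9677 - (4)·-0.9602) / (-10) = -0.8776
Iteration 3:
  x1 = (4 - (4)·-0.9602 - (-1)·-0.8776) / (-7) = -0.9947
  x2 = (-5 - (1)·-0.9947 - (-1)·-0.8776) / (5) = -0.9766
  x3 = (3 - (2)·-0.9947 - (4)·-0.9766) / (-10) = -0.8896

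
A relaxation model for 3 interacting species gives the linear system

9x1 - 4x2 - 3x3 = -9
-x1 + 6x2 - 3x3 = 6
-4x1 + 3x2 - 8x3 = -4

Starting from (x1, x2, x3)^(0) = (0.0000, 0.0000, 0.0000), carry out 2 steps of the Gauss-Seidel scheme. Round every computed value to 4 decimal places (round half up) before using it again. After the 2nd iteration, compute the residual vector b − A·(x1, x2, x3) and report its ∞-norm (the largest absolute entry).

2.8410

Iteration 1:
  x1 = (-9 - (-4)·0.0000 - (-3)·0.0000) / (9) = -1.0000
  x2 = (6 - (-1)·-1.0000 - (-3)·0.0000) / (6) = 0.8333
  x3 = (-4 - (-4)·-1.0000 - (3)·0.8333) / (-8) = 1.3125
Iteration 2:
  x1 = (-9 - (-4)·0.8333 - (-3)·1.3125) / (9) = -0.1921
  x2 = (6 - (-1)·-0.1921 - (-3)·1.3125) / (6) = 1.6242
  x3 = (-4 - (-4)·-0.1921 - (3)·1.6242) / (-8) = 1.2051
Residual b − A·x = (2.8410, -0.3220, -0.0002); ∞-norm = 2.8410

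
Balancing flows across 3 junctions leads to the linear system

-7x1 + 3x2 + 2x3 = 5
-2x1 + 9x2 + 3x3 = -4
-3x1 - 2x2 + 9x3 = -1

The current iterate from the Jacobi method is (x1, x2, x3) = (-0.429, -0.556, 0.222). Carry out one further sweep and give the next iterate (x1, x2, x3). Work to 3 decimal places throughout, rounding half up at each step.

(-0.889, -0.614, -0.378)

One sweep:
  x1 = (5 - (3)·-0.556 - (2)·0.222) / (-7) = -0.889
  x2 = (-4 - (-2)·-0.429 - (3)·0.222) / (9) = -0.614
  x3 = (-1 - (-3)·-0.429 - (-2)·-0.556) / (9) = -0.378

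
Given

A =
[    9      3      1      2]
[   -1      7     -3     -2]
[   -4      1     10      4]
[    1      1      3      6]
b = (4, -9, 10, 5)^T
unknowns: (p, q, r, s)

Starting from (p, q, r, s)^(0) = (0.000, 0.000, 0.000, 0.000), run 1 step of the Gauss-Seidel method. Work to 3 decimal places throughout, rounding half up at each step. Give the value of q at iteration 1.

Iteration 1:
  p = (4 - (3)·0.000 - (1)·0.000 - (2)·0.000) / (9) = 0.444
  q = (-9 - (-1)·0.444 - (-3)·0.000 - (-2)·0.000) / (7) = -1.222
  r = (10 - (-4)·0.444 - (1)·-1.222 - (4)·0.000) / (10) = 1.300
  s = (5 - (1)·0.444 - (1)·-1.222 - (3)·1.300) / (6) = 0.313

-1.222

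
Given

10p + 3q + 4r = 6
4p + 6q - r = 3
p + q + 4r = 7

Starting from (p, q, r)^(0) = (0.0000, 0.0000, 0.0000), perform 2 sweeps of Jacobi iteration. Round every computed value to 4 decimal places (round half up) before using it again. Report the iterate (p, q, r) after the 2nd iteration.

(-0.2500, 0.3917, 1.4750)

Iteration 1:
  p = (6 - (3)·0.0000 - (4)·0.0000) / (10) = 0.6000
  q = (3 - (4)·0.0000 - (-1)·0.0000) / (6) = 0.5000
  r = (7 - (1)·0.0000 - (1)·0.0000) / (4) = 1.7500
Iteration 2:
  p = (6 - (3)·0.5000 - (4)·1.7500) / (10) = -0.2500
  q = (3 - (4)·0.6000 - (-1)·1.7500) / (6) = 0.3917
  r = (7 - (1)·0.6000 - (1)·0.5000) / (4) = 1.4750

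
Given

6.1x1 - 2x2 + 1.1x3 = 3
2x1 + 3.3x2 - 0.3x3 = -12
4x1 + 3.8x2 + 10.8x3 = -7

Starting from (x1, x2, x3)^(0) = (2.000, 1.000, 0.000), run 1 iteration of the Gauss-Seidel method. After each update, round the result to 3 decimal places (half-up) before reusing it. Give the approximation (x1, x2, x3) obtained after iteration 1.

Iteration 1:
  x1 = (3 - (-2)·1.000 - (1.1)·0.000) / (6.1) = 0.820
  x2 = (-12 - (2)·0.820 - (-0.3)·0.000) / (3.3) = -4.133
  x3 = (-7 - (4)·0.820 - (3.8)·-4.133) / (10.8) = 0.502

(0.820, -4.133, 0.502)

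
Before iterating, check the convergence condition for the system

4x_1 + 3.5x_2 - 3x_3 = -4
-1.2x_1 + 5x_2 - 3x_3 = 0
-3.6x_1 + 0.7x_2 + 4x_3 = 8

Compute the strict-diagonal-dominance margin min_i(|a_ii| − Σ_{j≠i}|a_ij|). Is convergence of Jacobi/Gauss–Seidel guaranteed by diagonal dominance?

-2.5

row 1: |4| − (3.5+3) = -2.5
row 2: |5| − (1.2+3) = 0.8
row 3: |4| − (3.6+0.7) = -0.3
minimum over rows = -2.5 → not strictly diagonally dominant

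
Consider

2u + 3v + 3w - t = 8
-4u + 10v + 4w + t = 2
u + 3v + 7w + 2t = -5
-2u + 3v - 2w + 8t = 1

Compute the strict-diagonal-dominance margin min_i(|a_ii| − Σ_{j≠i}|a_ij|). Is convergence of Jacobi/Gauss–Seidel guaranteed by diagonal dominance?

row 1: |2| − (3+3+1) = -5
row 2: |10| − (4+4+1) = 1
row 3: |7| − (1+3+2) = 1
row 4: |8| − (2+3+2) = 1
minimum over rows = -5 → not strictly diagonally dominant

-5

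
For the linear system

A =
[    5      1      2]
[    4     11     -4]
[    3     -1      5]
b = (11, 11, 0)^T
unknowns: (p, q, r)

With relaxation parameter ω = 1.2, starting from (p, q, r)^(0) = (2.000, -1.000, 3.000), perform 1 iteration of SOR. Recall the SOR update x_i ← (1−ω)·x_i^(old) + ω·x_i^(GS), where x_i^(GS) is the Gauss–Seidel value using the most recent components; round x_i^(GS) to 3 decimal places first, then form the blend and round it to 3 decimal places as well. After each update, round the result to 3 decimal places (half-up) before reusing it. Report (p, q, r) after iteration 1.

Iteration 1:
  p: GS value = (11 - (1)·-1.000 - (2)·3.000) / (5) = 1.200;  p ← (1−ω)·2.000 + ω·1.200 = 1.040
  q: GS value = (11 - (4)·1.040 - (-4)·3.000) / (11) = 1.713;  q ← (1−ω)·-1.000 + ω·1.713 = 2.256
  r: GS value = (0 - (3)·1.040 - (-1)·2.256) / (5) = -0.173;  r ← (1−ω)·3.000 + ω·-0.173 = -0.808

(1.040, 2.256, -0.808)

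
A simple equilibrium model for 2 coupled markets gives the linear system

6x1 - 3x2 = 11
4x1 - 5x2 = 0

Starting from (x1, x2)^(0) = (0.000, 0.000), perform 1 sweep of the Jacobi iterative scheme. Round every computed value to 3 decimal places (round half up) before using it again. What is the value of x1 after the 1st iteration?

1.833

Iteration 1:
  x1 = (11 - (-3)·0.000) / (6) = 1.833
  x2 = (0 - (4)·0.000) / (-5) = 0.000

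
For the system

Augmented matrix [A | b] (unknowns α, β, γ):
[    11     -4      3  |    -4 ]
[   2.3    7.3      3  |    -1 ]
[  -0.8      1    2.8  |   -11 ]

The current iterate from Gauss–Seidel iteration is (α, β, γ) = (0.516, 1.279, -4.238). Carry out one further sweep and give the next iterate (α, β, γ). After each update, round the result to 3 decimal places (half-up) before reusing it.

(1.257, 1.209, -4.001)

One sweep:
  α = (-4 - (-4)·1.279 - (3)·-4.238) / (11) = 1.257
  β = (-1 - (2.3)·1.257 - (3)·-4.238) / (7.3) = 1.209
  γ = (-11 - (-0.8)·1.257 - (1)·1.209) / (2.8) = -4.001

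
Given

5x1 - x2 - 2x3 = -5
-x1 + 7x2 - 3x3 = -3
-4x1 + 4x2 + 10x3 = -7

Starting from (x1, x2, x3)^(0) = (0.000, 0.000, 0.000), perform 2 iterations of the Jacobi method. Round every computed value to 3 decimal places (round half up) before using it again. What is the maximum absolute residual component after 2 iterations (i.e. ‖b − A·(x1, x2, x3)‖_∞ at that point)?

1.053

Iteration 1:
  x1 = (-5 - (-1)·0.000 - (-2)·0.000) / (5) = -1.000
  x2 = (-3 - (-1)·0.000 - (-3)·0.000) / (7) = -0.429
  x3 = (-7 - (-4)·0.000 - (4)·0.000) / (10) = -0.700
Iteration 2:
  x1 = (-5 - (-1)·-0.429 - (-2)·-0.700) / (5) = -1.366
  x2 = (-3 - (-1)·-1.000 - (-3)·-0.700) / (7) = -0.871
  x3 = (-7 - (-4)·-1.000 - (4)·-0.429) / (10) = -0.928
Residual b − A·x = (-0.897, -1.053, 0.300); ∞-norm = 1.053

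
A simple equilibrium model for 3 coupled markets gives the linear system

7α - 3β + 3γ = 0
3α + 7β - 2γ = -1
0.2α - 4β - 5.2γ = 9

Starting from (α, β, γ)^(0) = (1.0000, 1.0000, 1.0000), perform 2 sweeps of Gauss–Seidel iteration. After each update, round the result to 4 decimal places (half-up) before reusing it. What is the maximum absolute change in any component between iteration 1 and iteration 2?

Iteration 1:
  α = (0 - (-3)·1.0000 - (3)·1.0000) / (7) = 0.0000
  β = (-1 - (3)·0.0000 - (-2)·1.0000) / (7) = 0.1429
  γ = (9 - (0.2)·0.0000 - (-4)·0.1429) / (-5.2) = -1.8407
Iteration 2:
  α = (0 - (-3)·0.1429 - (3)·-1.8407) / (7) = 0.8501
  β = (-1 - (3)·0.8501 - (-2)·-1.8407) / (7) = -1.0331
  γ = (9 - (0.2)·0.8501 - (-4)·-1.0331) / (-5.2) = -0.9034
Change: (0.8501, -1.1760, 0.9373) → max |·| = 1.1760

1.1760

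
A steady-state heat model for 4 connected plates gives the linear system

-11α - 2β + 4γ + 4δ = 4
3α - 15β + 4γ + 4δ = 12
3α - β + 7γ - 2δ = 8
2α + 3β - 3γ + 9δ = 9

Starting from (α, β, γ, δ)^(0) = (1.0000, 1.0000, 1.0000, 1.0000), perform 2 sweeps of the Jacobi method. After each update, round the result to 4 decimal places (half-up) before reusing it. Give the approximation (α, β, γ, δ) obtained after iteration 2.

Iteration 1:
  α = (4 - (-2)·1.0000 - (4)·1.0000 - (4)·1.0000) / (-11) = 0.1818
  β = (12 - (3)·1.0000 - (4)·1.0000 - (4)·1.0000) / (-15) = -0.0667
  γ = (8 - (3)·1.0000 - (-1)·1.0000 - (-2)·1.0000) / (7) = 1.1429
  δ = (9 - (2)·1.0000 - (3)·1.0000 - (-3)·1.0000) / (9) = 0.7778
Iteration 2:
  α = (4 - (-2)·-0.0667 - (4)·1.1429 - (4)·0.7778) / (-11) = 0.3469
  β = (12 - (3)·0.1818 - (4)·1.1429 - (4)·0.7778) / (-15) = -0.2515
  γ = (8 - (3)·0.1818 - (-1)·-0.0667 - (-2)·0.7778) / (7) = 1.2776
  δ = (9 - (2)·0.1818 - (3)·-0.0667 - (-3)·1.1429) / (9) = 1.3628

(0.3469, -0.2515, 1.2776, 1.3628)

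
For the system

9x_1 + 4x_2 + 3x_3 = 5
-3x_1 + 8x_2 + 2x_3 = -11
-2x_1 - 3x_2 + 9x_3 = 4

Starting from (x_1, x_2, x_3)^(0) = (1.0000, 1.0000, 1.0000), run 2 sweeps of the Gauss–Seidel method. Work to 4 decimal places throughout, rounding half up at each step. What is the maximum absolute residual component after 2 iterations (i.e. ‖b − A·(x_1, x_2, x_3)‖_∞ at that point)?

5.5216

Iteration 1:
  x_1 = (5 - (4)·1.0000 - (3)·1.0000) / (9) = -0.2222
  x_2 = (-11 - (-3)·-0.2222 - (2)·1.0000) / (8) = -1.7083
  x_3 = (4 - (-2)·-0.2222 - (-3)·-1.7083) / (9) = -0.1744
Iteration 2:
  x_1 = (5 - (4)·-1.7083 - (3)·-0.1744) / (9) = 1.3729
  x_2 = (-11 - (-3)·1.3729 - (2)·-0.1744) / (8) = -0.8166
  x_3 = (4 - (-2)·1.3729 - (-3)·-0.8166) / (9) = 0.4773
Residual b − A·x = (-5.5216, -1.3031, 0.0003); ∞-norm = 5.5216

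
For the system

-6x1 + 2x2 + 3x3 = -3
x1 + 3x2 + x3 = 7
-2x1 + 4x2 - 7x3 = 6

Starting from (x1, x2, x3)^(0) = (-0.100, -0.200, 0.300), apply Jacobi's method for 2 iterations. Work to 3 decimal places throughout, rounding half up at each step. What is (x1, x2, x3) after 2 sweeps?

(0.784, 2.453, 0.272)

Iteration 1:
  x1 = (-3 - (2)·-0.200 - (3)·0.300) / (-6) = 0.583
  x2 = (7 - (1)·-0.100 - (1)·0.300) / (3) = 2.267
  x3 = (6 - (-2)·-0.100 - (4)·-0.200) / (-7) = -0.943
Iteration 2:
  x1 = (-3 - (2)·2.267 - (3)·-0.943) / (-6) = 0.784
  x2 = (7 - (1)·0.583 - (1)·-0.943) / (3) = 2.453
  x3 = (6 - (-2)·0.583 - (4)·2.267) / (-7) = 0.272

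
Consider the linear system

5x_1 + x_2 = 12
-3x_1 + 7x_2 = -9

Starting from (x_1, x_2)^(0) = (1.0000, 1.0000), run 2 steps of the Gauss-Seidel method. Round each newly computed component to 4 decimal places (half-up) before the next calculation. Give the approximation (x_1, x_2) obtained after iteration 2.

Iteration 1:
  x_1 = (12 - (1)·1.0000) / (5) = 2.2000
  x_2 = (-9 - (-3)·2.2000) / (7) = -0.3429
Iteration 2:
  x_1 = (12 - (1)·-0.3429) / (5) = 2.4686
  x_2 = (-9 - (-3)·2.4686) / (7) = -0.2277

(2.4686, -0.2277)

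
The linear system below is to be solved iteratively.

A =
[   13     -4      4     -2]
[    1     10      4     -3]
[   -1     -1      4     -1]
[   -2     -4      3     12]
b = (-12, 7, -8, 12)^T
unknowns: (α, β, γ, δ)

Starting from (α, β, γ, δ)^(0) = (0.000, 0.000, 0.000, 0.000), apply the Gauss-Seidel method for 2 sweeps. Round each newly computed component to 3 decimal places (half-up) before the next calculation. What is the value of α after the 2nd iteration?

Iteration 1:
  α = (-12 - (-4)·0.000 - (4)·0.000 - (-2)·0.000) / (13) = -0.923
  β = (7 - (1)·-0.923 - (4)·0.000 - (-3)·0.000) / (10) = 0.792
  γ = (-8 - (-1)·-0.923 - (-1)·0.792 - (-1)·0.000) / (4) = -2.033
  δ = (12 - (-2)·-0.923 - (-4)·0.792 - (3)·-2.033) / (12) = 1.618
Iteration 2:
  α = (-12 - (-4)·0.792 - (4)·-2.033 - (-2)·1.618) / (13) = 0.195
  β = (7 - (1)·0.195 - (4)·-2.033 - (-3)·1.618) / (10) = 1.979
  γ = (-8 - (-1)·0.195 - (-1)·1.979 - (-1)·1.618) / (4) = -1.052
  δ = (12 - (-2)·0.195 - (-4)·1.979 - (3)·-1.052) / (12) = 1.955

0.195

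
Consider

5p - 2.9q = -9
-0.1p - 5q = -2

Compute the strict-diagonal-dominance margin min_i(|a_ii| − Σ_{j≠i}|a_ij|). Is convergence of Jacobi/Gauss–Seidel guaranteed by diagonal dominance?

row 1: |5| − (2.9) = 2.1
row 2: |-5| − (0.1) = 4.9
minimum over rows = 2.1 → strictly diagonally dominant (convergence guaranteed)

2.1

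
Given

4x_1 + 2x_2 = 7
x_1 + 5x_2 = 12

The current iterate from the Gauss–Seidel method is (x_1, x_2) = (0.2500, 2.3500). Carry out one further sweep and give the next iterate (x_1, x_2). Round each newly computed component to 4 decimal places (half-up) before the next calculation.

(0.5750, 2.2850)

One sweep:
  x_1 = (7 - (2)·2.3500) / (4) = 0.5750
  x_2 = (12 - (1)·0.5750) / (5) = 2.2850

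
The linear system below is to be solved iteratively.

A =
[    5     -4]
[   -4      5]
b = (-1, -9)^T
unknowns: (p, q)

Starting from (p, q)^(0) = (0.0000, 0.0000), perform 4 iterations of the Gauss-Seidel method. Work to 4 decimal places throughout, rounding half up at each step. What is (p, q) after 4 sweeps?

(-3.4138, -4.5310)

Iteration 1:
  p = (-1 - (-4)·0.0000) / (5) = -0.2000
  q = (-9 - (-4)·-0.2000) / (5) = -1.9600
Iteration 2:
  p = (-1 - (-4)·-1.9600) / (5) = -1.7680
  q = (-9 - (-4)·-1.7680) / (5) = -3.2144
Iteration 3:
  p = (-1 - (-4)·-3.2144) / (5) = -2.7715
  q = (-9 - (-4)·-2.7715) / (5) = -4.0172
Iteration 4:
  p = (-1 - (-4)·-4.0172) / (5) = -3.4138
  q = (-9 - (-4)·-3.4138) / (5) = -4.5310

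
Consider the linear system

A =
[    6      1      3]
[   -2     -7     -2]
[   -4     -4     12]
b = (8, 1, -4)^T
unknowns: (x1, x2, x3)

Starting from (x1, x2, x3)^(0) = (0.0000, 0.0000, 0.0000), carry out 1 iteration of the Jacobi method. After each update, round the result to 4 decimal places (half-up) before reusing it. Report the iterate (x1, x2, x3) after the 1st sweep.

Iteration 1:
  x1 = (8 - (1)·0.0000 - (3)·0.0000) / (6) = 1.3333
  x2 = (1 - (-2)·0.0000 - (-2)·0.0000) / (-7) = -0.1429
  x3 = (-4 - (-4)·0.0000 - (-4)·0.0000) / (12) = -0.3333

(1.3333, -0.1429, -0.3333)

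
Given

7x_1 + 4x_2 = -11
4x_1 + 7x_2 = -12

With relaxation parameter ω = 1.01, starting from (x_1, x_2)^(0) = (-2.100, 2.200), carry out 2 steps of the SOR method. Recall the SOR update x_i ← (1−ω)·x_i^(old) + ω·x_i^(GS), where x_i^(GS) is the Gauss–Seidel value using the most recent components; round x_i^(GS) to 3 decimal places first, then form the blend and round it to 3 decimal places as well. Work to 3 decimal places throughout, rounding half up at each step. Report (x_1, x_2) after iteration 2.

(-1.492, -0.869)

Iteration 1:
  x_1: GS value = (-11 - (4)·2.200) / (7) = -2.829;  x_1 ← (1−ω)·-2.100 + ω·-2.829 = -2.836
  x_2: GS value = (-12 - (4)·-2.836) / (7) = -0.094;  x_2 ← (1−ω)·2.200 + ω·-0.094 = -0.117
Iteration 2:
  x_1: GS value = (-11 - (4)·-0.117) / (7) = -1.505;  x_1 ← (1−ω)·-2.836 + ω·-1.505 = -1.492
  x_2: GS value = (-12 - (4)·-1.492) / (7) = -0.862;  x_2 ← (1−ω)·-0.117 + ω·-0.862 = -0.869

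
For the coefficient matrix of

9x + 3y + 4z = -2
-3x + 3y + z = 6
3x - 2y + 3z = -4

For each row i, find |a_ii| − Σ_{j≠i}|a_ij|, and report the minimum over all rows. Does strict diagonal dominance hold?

row 1: |9| − (3+4) = 2
row 2: |3| − (3+1) = -1
row 3: |3| − (3+2) = -2
minimum over rows = -2 → not strictly diagonally dominant

-2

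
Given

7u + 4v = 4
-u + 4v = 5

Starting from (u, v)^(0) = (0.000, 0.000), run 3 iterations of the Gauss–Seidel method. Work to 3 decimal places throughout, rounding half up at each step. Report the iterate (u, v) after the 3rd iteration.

(-0.111, 1.222)

Iteration 1:
  u = (4 - (4)·0.000) / (7) = 0.571
  v = (5 - (-1)·0.571) / (4) = 1.393
Iteration 2:
  u = (4 - (4)·1.393) / (7) = -0.225
  v = (5 - (-1)·-0.225) / (4) = 1.194
Iteration 3:
  u = (4 - (4)·1.194) / (7) = -0.111
  v = (5 - (-1)·-0.111) / (4) = 1.222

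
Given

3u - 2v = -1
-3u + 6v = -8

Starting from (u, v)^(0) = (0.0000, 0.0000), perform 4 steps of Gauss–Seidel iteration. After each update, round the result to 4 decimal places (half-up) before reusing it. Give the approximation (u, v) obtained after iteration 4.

Iteration 1:
  u = (-1 - (-2)·0.0000) / (3) = -0.3333
  v = (-8 - (-3)·-0.3333) / (6) = -1.5000
Iteration 2:
  u = (-1 - (-2)·-1.5000) / (3) = -1.3333
  v = (-8 - (-3)·-1.3333) / (6) = -2.0000
Iteration 3:
  u = (-1 - (-2)·-2.0000) / (3) = -1.6667
  v = (-8 - (-3)·-1.6667) / (6) = -2.1667
Iteration 4:
  u = (-1 - (-2)·-2.1667) / (3) = -1.7778
  v = (-8 - (-3)·-1.7778) / (6) = -2.2222

(-1.7778, -2.2222)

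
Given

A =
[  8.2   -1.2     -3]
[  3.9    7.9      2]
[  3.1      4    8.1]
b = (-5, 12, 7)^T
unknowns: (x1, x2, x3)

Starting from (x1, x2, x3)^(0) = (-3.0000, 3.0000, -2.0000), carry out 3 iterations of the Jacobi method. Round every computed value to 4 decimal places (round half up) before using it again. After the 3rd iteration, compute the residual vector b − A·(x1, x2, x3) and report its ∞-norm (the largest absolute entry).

2.8633

Iteration 1:
  x1 = (-5 - (-1.2)·3.0000 - (-3)·-2.0000) / (8.2) = -0.9024
  x2 = (12 - (3.9)·-3.0000 - (2)·-2.0000) / (7.9) = 3.5063
  x3 = (7 - (3.1)·-3.0000 - (4)·3.0000) / (8.1) = 0.5309
Iteration 2:
  x1 = (-5 - (-1.2)·3.5063 - (-3)·0.5309) / (8.2) = 0.0976
  x2 = (12 - (3.9)·-0.9024 - (2)·0.5309) / (7.9) = 1.8301
  x3 = (7 - (3.1)·-0.9024 - (4)·3.5063) / (8.1) = -0.5219
Iteration 3:
  x1 = (-5 - (-1.2)·1.8301 - (-3)·-0.5219) / (8.2) = -0.5329
  x2 = (12 - (3.9)·0.0976 - (2)·-0.5219) / (7.9) = 1.6029
  x3 = (7 - (3.1)·0.0976 - (4)·1.8301) / (8.1) = -0.0769
Residual b − A·x = (1.0626, 1.5692, 2.8633); ∞-norm = 2.8633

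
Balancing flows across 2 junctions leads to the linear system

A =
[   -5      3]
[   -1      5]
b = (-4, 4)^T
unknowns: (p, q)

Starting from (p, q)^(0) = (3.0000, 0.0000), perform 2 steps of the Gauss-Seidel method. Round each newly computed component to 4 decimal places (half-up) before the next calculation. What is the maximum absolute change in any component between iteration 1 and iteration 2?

0.5760

Iteration 1:
  p = (-4 - (3)·0.0000) / (-5) = 0.8000
  q = (4 - (-1)·0.8000) / (5) = 0.9600
Iteration 2:
  p = (-4 - (3)·0.9600) / (-5) = 1.3760
  q = (4 - (-1)·1.3760) / (5) = 1.0752
Change: (0.5760, 0.1152) → max |·| = 0.5760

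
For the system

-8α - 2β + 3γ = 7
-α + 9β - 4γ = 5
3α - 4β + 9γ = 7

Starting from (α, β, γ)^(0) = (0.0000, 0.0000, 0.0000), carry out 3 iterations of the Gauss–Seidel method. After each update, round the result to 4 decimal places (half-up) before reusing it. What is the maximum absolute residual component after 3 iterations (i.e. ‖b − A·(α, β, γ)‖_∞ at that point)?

0.2262

Iteration 1:
  α = (7 - (-2)·0.0000 - (3)·0.0000) / (-8) = -0.8750
  β = (5 - (-1)·-0.8750 - (-4)·0.0000) / (9) = 0.4583
  γ = (7 - (3)·-0.8750 - (-4)·0.4583) / (9) = 1.2731
Iteration 2:
  α = (7 - (-2)·0.4583 - (3)·1.2731) / (-8) = -0.5122
  β = (5 - (-1)·-0.5122 - (-4)·1.2731) / (9) = 1.0645
  γ = (7 - (3)·-0.5122 - (-4)·1.0645) / (9) = 1.4216
Iteration 3:
  α = (7 - (-2)·1.0645 - (3)·1.4216) / (-8) = -0.6080
  β = (5 - (-1)·-0.6080 - (-4)·1.4216) / (9) = 1.1198
  γ = (7 - (3)·-0.6080 - (-4)·1.1198) / (9) = 1.4781
Residual b − A·x = (-0.0587, 0.2262, 0.0003); ∞-norm = 0.2262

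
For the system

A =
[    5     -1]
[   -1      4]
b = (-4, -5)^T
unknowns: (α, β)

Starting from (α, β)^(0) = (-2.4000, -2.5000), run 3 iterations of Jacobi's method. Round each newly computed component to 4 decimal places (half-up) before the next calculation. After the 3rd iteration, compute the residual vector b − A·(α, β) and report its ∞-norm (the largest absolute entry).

Iteration 1:
  α = (-4 - (-1)·-2.5000) / (5) = -1.3000
  β = (-5 - (-1)·-2.4000) / (4) = -1.8500
Iteration 2:
  α = (-4 - (-1)·-1.8500) / (5) = -1.1700
  β = (-5 - (-1)·-1.3000) / (4) = -1.5750
Iteration 3:
  α = (-4 - (-1)·-1.5750) / (5) = -1.1150
  β = (-5 - (-1)·-1.1700) / (4) = -1.5425
Residual b − A·x = (0.0325, 0.0550); ∞-norm = 0.0550

0.0550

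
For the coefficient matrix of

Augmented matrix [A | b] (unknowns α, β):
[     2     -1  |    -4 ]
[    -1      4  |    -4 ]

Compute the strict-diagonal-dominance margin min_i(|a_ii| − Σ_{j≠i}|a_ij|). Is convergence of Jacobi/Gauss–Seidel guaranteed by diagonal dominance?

1

row 1: |2| − (1) = 1
row 2: |4| − (1) = 3
minimum over rows = 1 → strictly diagonally dominant (convergence guaranteed)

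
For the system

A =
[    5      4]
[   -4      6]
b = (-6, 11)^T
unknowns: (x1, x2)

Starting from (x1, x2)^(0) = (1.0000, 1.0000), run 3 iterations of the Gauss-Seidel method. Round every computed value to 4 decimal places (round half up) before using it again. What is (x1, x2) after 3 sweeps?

Iteration 1:
  x1 = (-6 - (4)·1.0000) / (5) = -2.0000
  x2 = (11 - (-4)·-2.0000) / (6) = 0.5000
Iteration 2:
  x1 = (-6 - (4)·0.5000) / (5) = -1.6000
  x2 = (11 - (-4)·-1.6000) / (6) = 0.7667
Iteration 3:
  x1 = (-6 - (4)·0.7667) / (5) = -1.8134
  x2 = (11 - (-4)·-1.8134) / (6) = 0.6244

(-1.8134, 0.6244)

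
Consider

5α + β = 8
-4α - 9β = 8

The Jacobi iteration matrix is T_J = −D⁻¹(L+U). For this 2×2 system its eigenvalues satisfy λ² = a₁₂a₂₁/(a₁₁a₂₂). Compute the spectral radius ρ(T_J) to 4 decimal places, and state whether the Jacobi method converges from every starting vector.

a₁₂a₂₁/(a₁₁a₂₂) = (1)·(-4) / ((5)·(-9)) = 0.088889
ρ = √|0.088889| = √0.088889 = 0.2981
ρ < 1, so Jacobi converges

0.2981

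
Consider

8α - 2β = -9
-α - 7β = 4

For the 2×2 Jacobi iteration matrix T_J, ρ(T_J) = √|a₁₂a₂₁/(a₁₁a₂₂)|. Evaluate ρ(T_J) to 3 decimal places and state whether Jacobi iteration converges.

0.189

a₁₂a₂₁/(a₁₁a₂₂) = (-2)·(-1) / ((8)·(-7)) = -0.035714
ρ = √|-0.035714| = √0.035714 = 0.189
ρ < 1, so Jacobi converges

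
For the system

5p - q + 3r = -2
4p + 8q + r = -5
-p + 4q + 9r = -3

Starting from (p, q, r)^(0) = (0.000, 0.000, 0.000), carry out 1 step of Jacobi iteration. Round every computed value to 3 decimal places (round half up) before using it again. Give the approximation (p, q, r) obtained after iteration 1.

(-0.400, -0.625, -0.333)

Iteration 1:
  p = (-2 - (-1)·0.000 - (3)·0.000) / (5) = -0.400
  q = (-5 - (4)·0.000 - (1)·0.000) / (8) = -0.625
  r = (-3 - (-1)·0.000 - (4)·0.000) / (9) = -0.333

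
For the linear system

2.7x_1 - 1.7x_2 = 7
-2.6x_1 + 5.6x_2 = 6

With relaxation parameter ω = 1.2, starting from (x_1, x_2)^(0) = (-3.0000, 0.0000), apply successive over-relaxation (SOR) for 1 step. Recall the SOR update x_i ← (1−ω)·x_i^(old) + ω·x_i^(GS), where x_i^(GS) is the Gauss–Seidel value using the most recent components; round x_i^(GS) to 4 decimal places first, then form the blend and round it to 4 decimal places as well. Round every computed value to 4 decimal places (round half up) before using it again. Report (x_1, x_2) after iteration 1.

(3.7111, 3.3533)

Iteration 1:
  x_1: GS value = (7 - (-1.7)·0.0000) / (2.7) = 2.5926;  x_1 ← (1−ω)·-3.0000 + ω·2.5926 = 3.7111
  x_2: GS value = (6 - (-2.6)·3.7111) / (5.6) = 2.7944;  x_2 ← (1−ω)·0.0000 + ω·2.7944 = 3.3533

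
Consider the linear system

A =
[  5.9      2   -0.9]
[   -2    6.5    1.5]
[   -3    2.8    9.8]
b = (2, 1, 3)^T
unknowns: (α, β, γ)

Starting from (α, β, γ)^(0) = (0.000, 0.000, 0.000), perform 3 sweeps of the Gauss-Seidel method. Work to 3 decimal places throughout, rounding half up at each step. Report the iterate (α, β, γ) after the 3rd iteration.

(0.335, 0.176, 0.358)

Iteration 1:
  α = (2 - (2)·0.000 - (-0.9)·0.000) / (5.9) = 0.339
  β = (1 - (-2)·0.339 - (1.5)·0.000) / (6.5) = 0.258
  γ = (3 - (-3)·0.339 - (2.8)·0.258) / (9.8) = 0.336
Iteration 2:
  α = (2 - (2)·0.258 - (-0.9)·0.336) / (5.9) = 0.303
  β = (1 - (-2)·0.303 - (1.5)·0.336) / (6.5) = 0.170
  γ = (3 - (-3)·0.303 - (2.8)·0.170) / (9.8) = 0.350
Iteration 3:
  α = (2 - (2)·0.170 - (-0.9)·0.350) / (5.9) = 0.335
  β = (1 - (-2)·0.335 - (1.5)·0.350) / (6.5) = 0.176
  γ = (3 - (-3)·0.335 - (2.8)·0.176) / (9.8) = 0.358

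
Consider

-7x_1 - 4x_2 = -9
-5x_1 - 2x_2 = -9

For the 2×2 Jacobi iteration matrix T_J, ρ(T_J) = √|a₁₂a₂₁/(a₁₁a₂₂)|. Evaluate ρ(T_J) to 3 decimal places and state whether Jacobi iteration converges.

1.195

a₁₂a₂₁/(a₁₁a₂₂) = (-4)·(-5) / ((-7)·(-2)) = 1.428571
ρ = √|1.428571| = √1.428571 = 1.195
ρ > 1, so Jacobi diverges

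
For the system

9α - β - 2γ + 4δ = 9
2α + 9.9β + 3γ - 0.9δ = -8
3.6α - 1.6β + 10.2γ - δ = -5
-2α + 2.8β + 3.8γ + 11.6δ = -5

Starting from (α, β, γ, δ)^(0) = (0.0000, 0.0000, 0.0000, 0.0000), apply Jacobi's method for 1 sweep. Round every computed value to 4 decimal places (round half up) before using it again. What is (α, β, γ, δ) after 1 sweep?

(1.0000, -0.8081, -0.4902, -0.4310)

Iteration 1:
  α = (9 - (-1)·0.0000 - (-2)·0.0000 - (4)·0.0000) / (9) = 1.0000
  β = (-8 - (2)·0.0000 - (3)·0.0000 - (-0.9)·0.0000) / (9.9) = -0.8081
  γ = (-5 - (3.6)·0.0000 - (-1.6)·0.0000 - (-1)·0.0000) / (10.2) = -0.4902
  δ = (-5 - (-2)·0.0000 - (2.8)·0.0000 - (3.8)·0.0000) / (11.6) = -0.4310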